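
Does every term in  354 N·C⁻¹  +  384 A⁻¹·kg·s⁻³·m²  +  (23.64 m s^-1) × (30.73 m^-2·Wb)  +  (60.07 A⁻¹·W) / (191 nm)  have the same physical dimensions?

In SI base units:
  354 N·C⁻¹:  N·C⁻¹ = kg·m·s⁻²·(s·A)⁻¹ = kg·m·s⁻³·A⁻¹
  384 A⁻¹·kg·s⁻³·m²:  kg·m²·s⁻³·A⁻¹
  (23.64 m s^-1) × (30.73 m^-2·Wb):  [m·s⁻¹] · [kg·s⁻²·A⁻¹] = kg·m·s⁻³·A⁻¹
  (60.07 A⁻¹·W) / (191 nm):  [kg·m²·s⁻³·A⁻¹] / [m] = kg·m·s⁻³·A⁻¹
The terms do not share a single dimension (kg·m²·s⁻³·A⁻¹ vs kg·m·s⁻³·A⁻¹).

No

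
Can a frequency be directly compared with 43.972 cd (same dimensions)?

In SI base units:
  a frequency:  [frequency] = s⁻¹
  43.972 cd:  cd
s⁻¹ ≠ cd, so they cannot be added.

No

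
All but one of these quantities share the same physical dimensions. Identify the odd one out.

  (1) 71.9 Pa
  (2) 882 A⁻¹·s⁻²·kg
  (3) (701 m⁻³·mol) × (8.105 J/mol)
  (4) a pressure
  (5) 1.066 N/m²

In SI base units:
  (1) Pa = N·m⁻² = kg·m⁻¹·s⁻²
  (2) kg·s⁻²·A⁻¹
  (3) [m⁻³·mol] · [kg·m²·s⁻²·mol⁻¹] = kg·m⁻¹·s⁻²
  (4) [pressure] = kg·m⁻¹·s⁻²
  (5) N·m⁻² = kg·m·s⁻²·m⁻² = kg·m⁻¹·s⁻²
All reduce to kg·m⁻¹·s⁻² except (2), which is kg·s⁻²·A⁻¹.

(2)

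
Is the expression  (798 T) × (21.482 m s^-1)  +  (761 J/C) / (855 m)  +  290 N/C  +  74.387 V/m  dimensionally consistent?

Expand each in SI base units:
  (798 T) × (21.482 m s^-1):  [kg·s⁻²·A⁻¹] · [m·s⁻¹] = kg·m·s⁻³·A⁻¹
  (761 J/C) / (855 m):  [kg·m²·s⁻³·A⁻¹] / [m] = kg·m·s⁻³·A⁻¹
  290 N/C:  N·C⁻¹ = kg·m·s⁻²·(s·A)⁻¹ = kg·m·s⁻³·A⁻¹
  74.387 V/m:  V·m⁻¹ = J·C⁻¹·m⁻¹ = kg·m·s⁻³·A⁻¹
Every term reduces to kg·m·s⁻³·A⁻¹.

Yes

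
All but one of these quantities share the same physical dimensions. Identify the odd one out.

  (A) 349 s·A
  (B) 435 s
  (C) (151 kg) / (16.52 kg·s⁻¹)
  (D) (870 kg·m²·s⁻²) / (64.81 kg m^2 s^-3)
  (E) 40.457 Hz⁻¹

Expand each in SI base units:
  (A) A·s = s·A
  (B) s
  (C) [kg] / [kg·s⁻¹] = s
  (D) [kg·m²·s⁻²] / [kg·m²·s⁻³] = s
  (E) Hz⁻¹ = (s⁻¹)⁻¹ = s
All reduce to s except (A), which is s·A.

(A)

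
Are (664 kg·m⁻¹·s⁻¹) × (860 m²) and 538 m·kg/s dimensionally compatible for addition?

Expand each in SI base units:
  (664 kg·m⁻¹·s⁻¹) × (860 m²):  [kg·m⁻¹·s⁻¹] · [m²] = kg·m·s⁻¹
  538 m·kg/s:  kg·m·s⁻¹
Both are kg·m·s⁻¹, so they have the same dimensions and can be added.

Yes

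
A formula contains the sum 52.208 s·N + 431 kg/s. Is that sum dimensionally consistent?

No

Work out the base dimensions of each:
  52.208 s·N:  N·s = kg·m·s⁻²·s = kg·m·s⁻¹
  431 kg/s:  kg·s⁻¹
kg·m·s⁻¹ ≠ kg·s⁻¹, so they cannot be added.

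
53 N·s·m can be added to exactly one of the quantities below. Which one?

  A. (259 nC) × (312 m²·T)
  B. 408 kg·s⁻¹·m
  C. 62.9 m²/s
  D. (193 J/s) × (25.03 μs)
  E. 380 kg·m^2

A.

Reference: N·m·s = kg·m·s⁻²·m·s = kg·m²·s⁻¹.
Each option:
  A. [s·A] · [kg·m²·s⁻²·A⁻¹] = kg·m²·s⁻¹  ← same
  B. kg·m·s⁻¹
  C. m²·s⁻¹
  D. [kg·m²·s⁻³] · [s] = kg·m²·s⁻²
  E. kg·m²
Only A. matches kg·m²·s⁻¹.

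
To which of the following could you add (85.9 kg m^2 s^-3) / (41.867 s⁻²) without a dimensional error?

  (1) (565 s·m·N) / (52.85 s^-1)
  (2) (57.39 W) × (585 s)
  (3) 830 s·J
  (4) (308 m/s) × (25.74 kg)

Reference: [kg·m²·s⁻³] / [s⁻²] = kg·m²·s⁻¹.
Each option:
  (1) [kg·m²·s⁻¹] / [s⁻¹] = kg·m²
  (2) [kg·m²·s⁻³] · [s] = kg·m²·s⁻²
  (3) J·s = N·m·s = kg·m²·s⁻¹  ← same
  (4) [m·s⁻¹] · [kg] = kg·m·s⁻¹
Only (3) matches kg·m²·s⁻¹.

(3)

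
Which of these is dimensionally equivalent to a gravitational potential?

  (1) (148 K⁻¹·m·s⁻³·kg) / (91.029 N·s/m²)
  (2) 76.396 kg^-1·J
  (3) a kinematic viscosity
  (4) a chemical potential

(2)

Reference: [gravitational potential] = m²·s⁻².
Each option:
  (1) [kg·m·s⁻³·K⁻¹] / [kg·m⁻¹·s⁻¹] = m²·s⁻²·K⁻¹
  (2) J·kg⁻¹ = N·m·kg⁻¹ = m²·s⁻²  ← same
  (3) [kinematic viscosity] = m²·s⁻¹
  (4) [chemical potential] = kg·m²·s⁻²·mol⁻¹
Only (2) matches m²·s⁻².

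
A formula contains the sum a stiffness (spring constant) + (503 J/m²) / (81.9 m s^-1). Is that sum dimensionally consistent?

No

In SI base units:
  a stiffness (spring constant):  [stiffness (spring constant)] = kg·s⁻²
  (503 J/m²) / (81.9 m s^-1):  [kg·s⁻²] / [m·s⁻¹] = kg·m⁻¹·s⁻¹
kg·s⁻² ≠ kg·m⁻¹·s⁻¹, so they cannot be added.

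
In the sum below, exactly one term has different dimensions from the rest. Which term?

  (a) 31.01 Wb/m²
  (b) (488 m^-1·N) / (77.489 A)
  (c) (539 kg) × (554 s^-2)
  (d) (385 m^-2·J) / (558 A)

(c)

In SI base units:
  (a) Wb·m⁻² = V·s·m⁻² = kg·s⁻²·A⁻¹
  (b) [kg·s⁻²] / [A] = kg·s⁻²·A⁻¹
  (c) [kg] · [s⁻²] = kg·s⁻²
  (d) [kg·s⁻²] / [A] = kg·s⁻²·A⁻¹
All reduce to kg·s⁻²·A⁻¹ except (c), which is kg·s⁻².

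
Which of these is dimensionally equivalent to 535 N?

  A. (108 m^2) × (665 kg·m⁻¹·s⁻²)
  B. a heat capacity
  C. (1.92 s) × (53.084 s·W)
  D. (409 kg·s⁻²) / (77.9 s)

A.

Reference: N = kg·m·s⁻².
Each option:
  A. [m²] · [kg·m⁻¹·s⁻²] = kg·m·s⁻²  ← same
  B. [heat capacity] = kg·m²·s⁻²·K⁻¹
  C. [s] · [kg·m²·s⁻²] = kg·m²·s⁻¹
  D. [kg·s⁻²] / [s] = kg·s⁻³
Only A. matches kg·m·s⁻².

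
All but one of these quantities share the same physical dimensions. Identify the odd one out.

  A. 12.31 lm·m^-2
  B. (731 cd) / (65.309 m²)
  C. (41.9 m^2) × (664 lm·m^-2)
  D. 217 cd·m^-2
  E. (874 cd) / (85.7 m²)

C.

In SI base units:
  A. lm·m⁻² = cd·m⁻² = m⁻²·cd
  B. [cd] / [m²] = m⁻²·cd
  C. [m²] · [m⁻²·cd] = cd
  D. cd·m⁻² = m⁻²·cd
  E. [cd] / [m²] = m⁻²·cd
All reduce to m⁻²·cd except C., which is cd.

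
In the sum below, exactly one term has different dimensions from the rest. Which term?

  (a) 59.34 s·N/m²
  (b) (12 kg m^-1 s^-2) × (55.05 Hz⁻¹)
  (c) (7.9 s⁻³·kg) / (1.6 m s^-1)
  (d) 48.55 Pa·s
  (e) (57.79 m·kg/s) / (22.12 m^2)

(c)

Expand each in SI base units:
  (a) N·s·m⁻² = kg·m·s⁻²·s·m⁻² = kg·m⁻¹·s⁻¹
  (b) [kg·m⁻¹·s⁻²] · [s] = kg·m⁻¹·s⁻¹
  (c) [kg·s⁻³] / [m·s⁻¹] = kg·m⁻¹·s⁻²
  (d) Pa·s = N·m⁻²·s = kg·m⁻¹·s⁻¹
  (e) [kg·m·s⁻¹] / [m²] = kg·m⁻¹·s⁻¹
All reduce to kg·m⁻¹·s⁻¹ except (c), which is kg·m⁻¹·s⁻².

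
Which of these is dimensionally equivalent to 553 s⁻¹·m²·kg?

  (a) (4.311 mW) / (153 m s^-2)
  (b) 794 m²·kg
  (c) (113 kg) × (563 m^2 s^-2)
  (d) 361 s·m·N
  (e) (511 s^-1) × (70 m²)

Reference: kg·m²·s⁻¹.
Each option:
  (a) [kg·m²·s⁻³] / [m·s⁻²] = kg·m·s⁻¹
  (b) kg·m²
  (c) [kg] · [m²·s⁻²] = kg·m²·s⁻²
  (d) N·m·s = kg·m·s⁻²·m·s = kg·m²·s⁻¹  ← same
  (e) [s⁻¹] · [m²] = m²·s⁻¹
Only (d) matches kg·m²·s⁻¹.

(d)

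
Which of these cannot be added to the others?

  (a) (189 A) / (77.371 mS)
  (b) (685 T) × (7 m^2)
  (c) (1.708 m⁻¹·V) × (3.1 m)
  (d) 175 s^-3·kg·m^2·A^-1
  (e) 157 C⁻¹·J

Work out the base dimensions of each:
  (a) [A] / [kg⁻¹·m⁻²·s³·A²] = kg·m²·s⁻³·A⁻¹
  (b) [kg·s⁻²·A⁻¹] · [m²] = kg·m²·s⁻²·A⁻¹
  (c) [kg·m·s⁻³·A⁻¹] · [m] = kg·m²·s⁻³·A⁻¹
  (d) kg·m²·s⁻³·A⁻¹
  (e) J·C⁻¹ = N·m·(s·A)⁻¹ = kg·m²·s⁻³·A⁻¹
All reduce to kg·m²·s⁻³·A⁻¹ except (b), which is kg·m²·s⁻²·A⁻¹.

(b)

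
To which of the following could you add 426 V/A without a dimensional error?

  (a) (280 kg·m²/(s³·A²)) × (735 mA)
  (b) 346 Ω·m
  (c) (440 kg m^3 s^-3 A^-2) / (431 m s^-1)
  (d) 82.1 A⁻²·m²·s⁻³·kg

(d)

Reference: V·A⁻¹ = J·C⁻¹·A⁻¹ = kg·m²·s⁻³·A⁻².
Each option:
  (a) [kg·m²·s⁻³·A⁻²] · [A] = kg·m²·s⁻³·A⁻¹
  (b) Ω·m = V·A⁻¹·m = kg·m³·s⁻³·A⁻²
  (c) [kg·m³·s⁻³·A⁻²] / [m·s⁻¹] = kg·m²·s⁻²·A⁻²
  (d) kg·m²·s⁻³·A⁻²  ← same
Only (d) matches kg·m²·s⁻³·A⁻².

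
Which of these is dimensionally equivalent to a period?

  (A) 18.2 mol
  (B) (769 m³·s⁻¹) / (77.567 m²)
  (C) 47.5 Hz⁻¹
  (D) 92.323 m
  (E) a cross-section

Reference: [period] = s.
Each option:
  (A) mol
  (B) [m³·s⁻¹] / [m²] = m·s⁻¹
  (C) Hz⁻¹ = (s⁻¹)⁻¹ = s  ← same
  (D) m
  (E) [cross-section] = m²
Only (C) matches s.

(C)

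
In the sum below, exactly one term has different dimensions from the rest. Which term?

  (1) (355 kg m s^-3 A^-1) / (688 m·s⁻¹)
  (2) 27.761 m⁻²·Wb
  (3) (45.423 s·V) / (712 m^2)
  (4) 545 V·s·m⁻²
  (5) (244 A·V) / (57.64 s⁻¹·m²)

(5)

In SI base units:
  (1) [kg·m·s⁻³·A⁻¹] / [m·s⁻¹] = kg·s⁻²·A⁻¹
  (2) Wb·m⁻² = V·s·m⁻² = kg·s⁻²·A⁻¹
  (3) [kg·m²·s⁻²·A⁻¹] / [m²] = kg·s⁻²·A⁻¹
  (4) V·s·m⁻² = J·C⁻¹·s·m⁻² = kg·s⁻²·A⁻¹
  (5) [kg·m²·s⁻³] / [m²·s⁻¹] = kg·s⁻²
All reduce to kg·s⁻²·A⁻¹ except (5), which is kg·s⁻².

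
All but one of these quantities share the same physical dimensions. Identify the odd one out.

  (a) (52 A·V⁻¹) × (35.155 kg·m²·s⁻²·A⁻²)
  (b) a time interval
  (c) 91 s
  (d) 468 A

(d)

In SI base units:
  (a) [kg⁻¹·m⁻²·s³·A²] · [kg·m²·s⁻²·A⁻²] = s
  (b) [time interval] = s
  (c) s
  (d) A
All reduce to s except (d), which is A.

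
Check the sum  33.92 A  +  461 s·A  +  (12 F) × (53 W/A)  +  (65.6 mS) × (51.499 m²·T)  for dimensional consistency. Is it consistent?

Reduce each to base SI dimensions:
  33.92 A:  A
  461 s·A:  A·s = s·A
  (12 F) × (53 W/A):  [kg⁻¹·m⁻²·s⁴·A²] · [kg·m²·s⁻³·A⁻¹] = s·A
  (65.6 mS) × (51.499 m²·T):  [kg⁻¹·m⁻²·s³·A²] · [kg·m²·s⁻²·A⁻¹] = s·A
The terms do not share a single dimension (A vs s·A).

No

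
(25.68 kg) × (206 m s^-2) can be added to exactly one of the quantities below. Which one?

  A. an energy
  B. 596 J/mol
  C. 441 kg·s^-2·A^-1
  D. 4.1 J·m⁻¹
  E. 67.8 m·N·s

Reference: [kg] · [m·s⁻²] = kg·m·s⁻².
Each option:
  A. [energy] = kg·m²·s⁻²
  B. J·mol⁻¹ = N·m·mol⁻¹ = kg·m²·s⁻²·mol⁻¹
  C. kg·s⁻²·A⁻¹
  D. J·m⁻¹ = N·m·m⁻¹ = kg·m·s⁻²  ← same
  E. N·m·s = kg·m·s⁻²·m·s = kg·m²·s⁻¹
Only D. matches kg·m·s⁻².

D.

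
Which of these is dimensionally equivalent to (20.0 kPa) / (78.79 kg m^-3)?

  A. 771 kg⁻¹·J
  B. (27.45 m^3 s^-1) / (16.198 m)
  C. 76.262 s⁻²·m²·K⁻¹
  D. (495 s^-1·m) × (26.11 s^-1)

Reference: [kg·m⁻¹·s⁻²] / [kg·m⁻³] = m²·s⁻².
Each option:
  A. J·kg⁻¹ = N·m·kg⁻¹ = m²·s⁻²  ← same
  B. [m³·s⁻¹] / [m] = m²·s⁻¹
  C. m²·s⁻²·K⁻¹
  D. [m·s⁻¹] · [s⁻¹] = m·s⁻²
Only A. matches m²·s⁻².

A.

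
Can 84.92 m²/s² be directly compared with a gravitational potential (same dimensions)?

Dimensions:
  84.92 m²/s²:  m²·s⁻²
  a gravitational potential:  [gravitational potential] = m²·s⁻²
Both are m²·s⁻², so they have the same dimensions and can be added.

Yes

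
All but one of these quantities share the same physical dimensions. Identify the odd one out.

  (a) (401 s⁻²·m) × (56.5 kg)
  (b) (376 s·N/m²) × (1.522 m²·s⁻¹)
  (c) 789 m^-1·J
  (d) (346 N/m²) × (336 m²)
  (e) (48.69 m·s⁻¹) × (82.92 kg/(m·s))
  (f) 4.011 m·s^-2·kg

In SI base units:
  (a) [m·s⁻²] · [kg] = kg·m·s⁻²
  (b) [kg·m⁻¹·s⁻¹] · [m²·s⁻¹] = kg·m·s⁻²
  (c) J·m⁻¹ = N·m·m⁻¹ = kg·m·s⁻²
  (d) [kg·m⁻¹·s⁻²] · [m²] = kg·m·s⁻²
  (e) [m·s⁻¹] · [kg·m⁻¹·s⁻¹] = kg·s⁻²
  (f) kg·m·s⁻²
All reduce to kg·m·s⁻² except (e), which is kg·s⁻².

(e)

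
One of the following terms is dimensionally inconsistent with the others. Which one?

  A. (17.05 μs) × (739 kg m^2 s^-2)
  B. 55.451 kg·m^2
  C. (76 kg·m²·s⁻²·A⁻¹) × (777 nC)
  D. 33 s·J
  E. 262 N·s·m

In SI base units:
  A. [s] · [kg·m²·s⁻²] = kg·m²·s⁻¹
  B. kg·m²
  C. [kg·m²·s⁻²·A⁻¹] · [s·A] = kg·m²·s⁻¹
  D. J·s = N·m·s = kg·m²·s⁻¹
  E. N·m·s = kg·m·s⁻²·m·s = kg·m²·s⁻¹
All reduce to kg·m²·s⁻¹ except B., which is kg·m².

B.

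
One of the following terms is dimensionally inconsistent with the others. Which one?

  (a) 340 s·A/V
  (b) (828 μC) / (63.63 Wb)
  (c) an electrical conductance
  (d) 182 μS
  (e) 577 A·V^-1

(a)

In SI base units:
  (a) A·s·V⁻¹ = A·s·(J·C⁻¹)⁻¹ = kg⁻¹·m⁻²·s⁴·A²
  (b) [s·A] / [kg·m²·s⁻²·A⁻¹] = kg⁻¹·m⁻²·s³·A²
  (c) [electrical conductance] = kg⁻¹·m⁻²·s³·A²
  (d) S = Ω⁻¹ = kg⁻¹·m⁻²·s³·A²
  (e) A·V⁻¹ = A·(J·C⁻¹)⁻¹ = kg⁻¹·m⁻²·s³·A²
All reduce to kg⁻¹·m⁻²·s³·A² except (a), which is kg⁻¹·m⁻²·s⁴·A².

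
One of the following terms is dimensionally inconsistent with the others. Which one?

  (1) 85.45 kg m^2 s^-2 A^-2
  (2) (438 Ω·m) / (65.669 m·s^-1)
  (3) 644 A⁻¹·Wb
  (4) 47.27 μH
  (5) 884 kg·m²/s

Work out the base dimensions of each:
  (1) kg·m²·s⁻²·A⁻²
  (2) [kg·m³·s⁻³·A⁻²] / [m·s⁻¹] = kg·m²·s⁻²·A⁻²
  (3) Wb·A⁻¹ = V·s·A⁻¹ = kg·m²·s⁻²·A⁻²
  (4) H = V·s·A⁻¹ = kg·m²·s⁻²·A⁻²
  (5) kg·m²·s⁻¹
All reduce to kg·m²·s⁻²·A⁻² except (5), which is kg·m²·s⁻¹.

(5)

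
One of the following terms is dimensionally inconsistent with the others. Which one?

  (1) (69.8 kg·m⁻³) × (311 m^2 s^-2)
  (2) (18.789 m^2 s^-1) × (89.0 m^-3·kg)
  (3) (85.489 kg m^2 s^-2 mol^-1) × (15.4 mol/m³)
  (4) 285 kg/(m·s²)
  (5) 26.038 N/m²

Reduce each to base SI dimensions:
  (1) [kg·m⁻³] · [m²·s⁻²] = kg·m⁻¹·s⁻²
  (2) [m²·s⁻¹] · [kg·m⁻³] = kg·m⁻¹·s⁻¹
  (3) [kg·m²·s⁻²·mol⁻¹] · [m⁻³·mol] = kg·m⁻¹·s⁻²
  (4) kg·m⁻¹·s⁻²
  (5) N·m⁻² = kg·m·s⁻²·m⁻² = kg·m⁻¹·s⁻²
All reduce to kg·m⁻¹·s⁻² except (2), which is kg·m⁻¹·s⁻¹.

(2)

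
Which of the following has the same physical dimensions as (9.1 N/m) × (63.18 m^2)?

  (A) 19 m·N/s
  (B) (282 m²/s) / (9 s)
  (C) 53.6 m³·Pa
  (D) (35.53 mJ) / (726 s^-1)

Reference: [kg·s⁻²] · [m²] = kg·m²·s⁻².
Each option:
  (A) N·m·s⁻¹ = kg·m·s⁻²·m·s⁻¹ = kg·m²·s⁻³
  (B) [m²·s⁻¹] / [s] = m²·s⁻²
  (C) Pa·m³ = N·m⁻²·m³ = kg·m²·s⁻²  ← same
  (D) [kg·m²·s⁻²] / [s⁻¹] = kg·m²·s⁻¹
Only (C) matches kg·m²·s⁻².

(C)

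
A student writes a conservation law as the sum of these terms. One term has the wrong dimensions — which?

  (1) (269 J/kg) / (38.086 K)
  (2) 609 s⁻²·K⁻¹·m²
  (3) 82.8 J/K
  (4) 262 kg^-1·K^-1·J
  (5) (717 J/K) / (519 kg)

(3)

Work out the base dimensions of each:
  (1) [m²·s⁻²] / [K] = m²·s⁻²·K⁻¹
  (2) m²·s⁻²·K⁻¹
  (3) J·K⁻¹ = N·m·K⁻¹ = kg·m²·s⁻²·K⁻¹
  (4) J·kg⁻¹·K⁻¹ = N·m·kg⁻¹·K⁻¹ = m²·s⁻²·K⁻¹
  (5) [kg·m²·s⁻²·K⁻¹] / [kg] = m²·s⁻²·K⁻¹
All reduce to m²·s⁻²·K⁻¹ except (3), which is kg·m²·s⁻²·K⁻¹.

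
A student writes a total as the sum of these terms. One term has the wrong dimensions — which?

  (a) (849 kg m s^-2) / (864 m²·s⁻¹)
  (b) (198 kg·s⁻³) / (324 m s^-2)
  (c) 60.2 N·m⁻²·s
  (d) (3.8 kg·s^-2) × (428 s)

Expand each in SI base units:
  (a) [kg·m·s⁻²] / [m²·s⁻¹] = kg·m⁻¹·s⁻¹
  (b) [kg·s⁻³] / [m·s⁻²] = kg·m⁻¹·s⁻¹
  (c) N·s·m⁻² = kg·m·s⁻²·s·m⁻² = kg·m⁻¹·s⁻¹
  (d) [kg·s⁻²] · [s] = kg·s⁻¹
All reduce to kg·m⁻¹·s⁻¹ except (d), which is kg·s⁻¹.

(d)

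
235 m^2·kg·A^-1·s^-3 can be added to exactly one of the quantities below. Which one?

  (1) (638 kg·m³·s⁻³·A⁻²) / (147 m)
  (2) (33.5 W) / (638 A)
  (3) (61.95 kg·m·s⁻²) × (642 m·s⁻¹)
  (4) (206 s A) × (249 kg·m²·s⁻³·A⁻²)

Reference: kg·m²·s⁻³·A⁻¹.
Each option:
  (1) [kg·m³·s⁻³·A⁻²] / [m] = kg·m²·s⁻³·A⁻²
  (2) [kg·m²·s⁻³] / [A] = kg·m²·s⁻³·A⁻¹  ← same
  (3) [kg·m·s⁻²] · [m·s⁻¹] = kg·m²·s⁻³
  (4) [s·A] · [kg·m²·s⁻³·A⁻²] = kg·m²·s⁻²·A⁻¹
Only (2) matches kg·m²·s⁻³·A⁻¹.

(2)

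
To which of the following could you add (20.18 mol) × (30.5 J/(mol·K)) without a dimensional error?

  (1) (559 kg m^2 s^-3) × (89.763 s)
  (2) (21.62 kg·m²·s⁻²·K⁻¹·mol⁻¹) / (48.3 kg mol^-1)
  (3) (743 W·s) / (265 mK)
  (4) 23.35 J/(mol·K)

Reference: [mol] · [kg·m²·s⁻²·K⁻¹·mol⁻¹] = kg·m²·s⁻²·K⁻¹.
Each option:
  (1) [kg·m²·s⁻³] · [s] = kg·m²·s⁻²
  (2) [kg·m²·s⁻²·K⁻¹·mol⁻¹] / [kg·mol⁻¹] = m²·s⁻²·K⁻¹
  (3) [kg·m²·s⁻²] / [K] = kg·m²·s⁻²·K⁻¹  ← same
  (4) J·mol⁻¹·K⁻¹ = N·m·mol⁻¹·K⁻¹ = kg·m²·s⁻²·K⁻¹·mol⁻¹
Only (3) matches kg·m²·s⁻²·K⁻¹.

(3)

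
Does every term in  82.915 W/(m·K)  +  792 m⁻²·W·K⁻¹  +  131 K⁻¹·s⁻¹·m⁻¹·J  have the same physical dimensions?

No

Reduce each to base SI dimensions:
  82.915 W/(m·K):  W·m⁻¹·K⁻¹ = J·s⁻¹·m⁻¹·K⁻¹ = kg·m·s⁻³·K⁻¹
  792 m⁻²·W·K⁻¹:  W·m⁻²·K⁻¹ = J·s⁻¹·m⁻²·K⁻¹ = kg·s⁻³·K⁻¹
  131 K⁻¹·s⁻¹·m⁻¹·J:  J·s⁻¹·m⁻¹·K⁻¹ = N·m·s⁻¹·m⁻¹·K⁻¹ = kg·m·s⁻³·K⁻¹
The terms do not share a single dimension (kg·m·s⁻³·K⁻¹ vs kg·s⁻³·K⁻¹).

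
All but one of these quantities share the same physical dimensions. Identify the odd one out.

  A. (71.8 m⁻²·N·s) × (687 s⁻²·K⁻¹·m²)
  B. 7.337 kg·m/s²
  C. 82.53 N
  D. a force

In SI base units:
  A. [kg·m⁻¹·s⁻¹] · [m²·s⁻²·K⁻¹] = kg·m·s⁻³·K⁻¹
  B. kg·m·s⁻²
  C. N = kg·m·s⁻²
  D. [force] = kg·m·s⁻²
All reduce to kg·m·s⁻² except A., which is kg·m·s⁻³·K⁻¹.

A.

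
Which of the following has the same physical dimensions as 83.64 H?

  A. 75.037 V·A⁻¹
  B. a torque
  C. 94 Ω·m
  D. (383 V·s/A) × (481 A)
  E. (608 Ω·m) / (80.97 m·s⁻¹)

E.

Reference: H = V·s·A⁻¹ = kg·m²·s⁻²·A⁻².
Each option:
  A. V·A⁻¹ = J·C⁻¹·A⁻¹ = kg·m²·s⁻³·A⁻²
  B. [torque] = kg·m²·s⁻²
  C. Ω·m = V·A⁻¹·m = kg·m³·s⁻³·A⁻²
  D. [kg·m²·s⁻²·A⁻²] · [A] = kg·m²·s⁻²·A⁻¹
  E. [kg·m³·s⁻³·A⁻²] / [m·s⁻¹] = kg·m²·s⁻²·A⁻²  ← same
Only E. matches kg·m²·s⁻²·A⁻².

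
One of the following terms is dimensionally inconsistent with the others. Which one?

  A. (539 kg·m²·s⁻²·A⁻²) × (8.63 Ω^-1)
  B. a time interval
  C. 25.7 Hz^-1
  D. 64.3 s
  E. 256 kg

Dimensions:
  A. [kg·m²·s⁻²·A⁻²] · [kg⁻¹·m⁻²·s³·A²] = s
  B. [time interval] = s
  C. Hz⁻¹ = (s⁻¹)⁻¹ = s
  D. s
  E. kg
All reduce to s except E., which is kg.

E.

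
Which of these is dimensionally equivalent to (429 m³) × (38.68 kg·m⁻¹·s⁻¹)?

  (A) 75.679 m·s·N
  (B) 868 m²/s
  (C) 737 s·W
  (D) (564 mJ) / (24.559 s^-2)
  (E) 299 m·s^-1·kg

Reference: [m³] · [kg·m⁻¹·s⁻¹] = kg·m²·s⁻¹.
Each option:
  (A) N·m·s = kg·m·s⁻²·m·s = kg·m²·s⁻¹  ← same
  (B) m²·s⁻¹
  (C) W·s = J·s⁻¹·s = kg·m²·s⁻²
  (D) [kg·m²·s⁻²] / [s⁻²] = kg·m²
  (E) kg·m·s⁻¹
Only (A) matches kg·m²·s⁻¹.

(A)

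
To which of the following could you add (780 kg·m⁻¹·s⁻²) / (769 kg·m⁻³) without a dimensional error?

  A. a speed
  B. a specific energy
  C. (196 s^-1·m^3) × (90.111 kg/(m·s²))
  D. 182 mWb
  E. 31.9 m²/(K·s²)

B.

Reference: [kg·m⁻¹·s⁻²] / [kg·m⁻³] = m²·s⁻².
Each option:
  A. [speed] = m·s⁻¹
  B. [specific energy] = m²·s⁻²  ← same
  C. [m³·s⁻¹] · [kg·m⁻¹·s⁻²] = kg·m²·s⁻³
  D. Wb = V·s = kg·m²·s⁻²·A⁻¹
  E. m²·s⁻²·K⁻¹
Only B. matches m²·s⁻².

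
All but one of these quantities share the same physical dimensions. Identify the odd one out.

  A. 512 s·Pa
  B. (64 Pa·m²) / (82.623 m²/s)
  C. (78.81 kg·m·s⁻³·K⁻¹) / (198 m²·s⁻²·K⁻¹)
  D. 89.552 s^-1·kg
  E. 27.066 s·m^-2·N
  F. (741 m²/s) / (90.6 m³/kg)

Expand each in SI base units:
  A. Pa·s = N·m⁻²·s = kg·m⁻¹·s⁻¹
  B. [kg·m·s⁻²] / [m²·s⁻¹] = kg·m⁻¹·s⁻¹
  C. [kg·m·s⁻³·K⁻¹] / [m²·s⁻²·K⁻¹] = kg·m⁻¹·s⁻¹
  D. kg·s⁻¹
  E. N·s·m⁻² = kg·m·s⁻²·s·m⁻² = kg·m⁻¹·s⁻¹
  F. [m²·s⁻¹] / [kg⁻¹·m³] = kg·m⁻¹·s⁻¹
All reduce to kg·m⁻¹·s⁻¹ except D., which is kg·s⁻¹.

D.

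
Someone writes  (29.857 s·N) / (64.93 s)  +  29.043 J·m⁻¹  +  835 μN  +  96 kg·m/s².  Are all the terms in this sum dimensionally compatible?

Work out the base dimensions of each:
  (29.857 s·N) / (64.93 s):  [kg·m·s⁻¹] / [s] = kg·m·s⁻²
  29.043 J·m⁻¹:  J·m⁻¹ = N·m·m⁻¹ = kg·m·s⁻²
  835 μN:  N = kg·m·s⁻²
  96 kg·m/s²:  kg·m·s⁻²
Every term reduces to kg·m·s⁻².

Yes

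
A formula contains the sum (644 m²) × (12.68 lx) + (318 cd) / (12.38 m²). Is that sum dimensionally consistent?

No

In SI base units:
  (644 m²) × (12.68 lx):  [m²] · [m⁻²·cd] = cd
  (318 cd) / (12.38 m²):  [cd] / [m²] = m⁻²·cd
cd ≠ m⁻²·cd, so they cannot be added.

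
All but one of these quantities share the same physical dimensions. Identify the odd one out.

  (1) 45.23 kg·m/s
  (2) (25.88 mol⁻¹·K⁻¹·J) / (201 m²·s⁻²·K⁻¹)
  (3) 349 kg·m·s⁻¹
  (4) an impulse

Dimensions:
  (1) kg·m·s⁻¹
  (2) [kg·m²·s⁻²·K⁻¹·mol⁻¹] / [m²·s⁻²·K⁻¹] = kg·mol⁻¹
  (3) kg·m·s⁻¹
  (4) [impulse] = kg·m·s⁻¹
All reduce to kg·m·s⁻¹ except (2), which is kg·mol⁻¹.

(2)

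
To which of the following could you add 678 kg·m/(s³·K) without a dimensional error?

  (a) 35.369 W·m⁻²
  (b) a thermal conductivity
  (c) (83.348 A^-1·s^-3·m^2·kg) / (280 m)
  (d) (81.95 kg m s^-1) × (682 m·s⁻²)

(b)

Reference: kg·m·s⁻³·K⁻¹.
Each option:
  (a) W·m⁻² = J·s⁻¹·m⁻² = kg·s⁻³
  (b) [thermal conductivity] = kg·m·s⁻³·K⁻¹  ← same
  (c) [kg·m²·s⁻³·A⁻¹] / [m] = kg·m·s⁻³·A⁻¹
  (d) [kg·m·s⁻¹] · [m·s⁻²] = kg·m²·s⁻³
Only (b) matches kg·m·s⁻³·K⁻¹.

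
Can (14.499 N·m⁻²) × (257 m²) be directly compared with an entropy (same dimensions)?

No

In SI base units:
  (14.499 N·m⁻²) × (257 m²):  [kg·m⁻¹·s⁻²] · [m²] = kg·m·s⁻²
  an entropy:  [entropy] = kg·m²·s⁻²·K⁻¹
kg·m·s⁻² ≠ kg·m²·s⁻²·K⁻¹, so they cannot be added.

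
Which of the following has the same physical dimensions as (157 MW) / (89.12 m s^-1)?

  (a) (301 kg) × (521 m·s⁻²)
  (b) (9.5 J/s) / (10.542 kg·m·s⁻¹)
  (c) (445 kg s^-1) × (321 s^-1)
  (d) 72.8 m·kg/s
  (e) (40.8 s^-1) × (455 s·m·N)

Reference: [kg·m²·s⁻³] / [m·s⁻¹] = kg·m·s⁻².
Each option:
  (a) [kg] · [m·s⁻²] = kg·m·s⁻²  ← same
  (b) [kg·m²·s⁻³] / [kg·m·s⁻¹] = m·s⁻²
  (c) [kg·s⁻¹] · [s⁻¹] = kg·s⁻²
  (d) kg·m·s⁻¹
  (e) [s⁻¹] · [kg·m²·s⁻¹] = kg·m²·s⁻²
Only (a) matches kg·m·s⁻².

(a)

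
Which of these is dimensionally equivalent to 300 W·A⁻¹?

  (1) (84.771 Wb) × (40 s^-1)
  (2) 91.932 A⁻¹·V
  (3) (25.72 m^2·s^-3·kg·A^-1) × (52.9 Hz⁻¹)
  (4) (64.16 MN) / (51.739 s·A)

(1)

Reference: W·A⁻¹ = J·s⁻¹·A⁻¹ = kg·m²·s⁻³·A⁻¹.
Each option:
  (1) [kg·m²·s⁻²·A⁻¹] · [s⁻¹] = kg·m²·s⁻³·A⁻¹  ← same
  (2) V·A⁻¹ = J·C⁻¹·A⁻¹ = kg·m²·s⁻³·A⁻²
  (3) [kg·m²·s⁻³·A⁻¹] · [s] = kg·m²·s⁻²·A⁻¹
  (4) [kg·m·s⁻²] / [s·A] = kg·m·s⁻³·A⁻¹
Only (1) matches kg·m²·s⁻³·A⁻¹.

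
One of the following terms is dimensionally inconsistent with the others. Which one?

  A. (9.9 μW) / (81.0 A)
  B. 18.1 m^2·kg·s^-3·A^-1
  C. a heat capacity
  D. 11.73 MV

In SI base units:
  A. [kg·m²·s⁻³] / [A] = kg·m²·s⁻³·A⁻¹
  B. kg·m²·s⁻³·A⁻¹
  C. [heat capacity] = kg·m²·s⁻²·K⁻¹
  D. V = J·C⁻¹ = kg·m²·s⁻³·A⁻¹
All reduce to kg·m²·s⁻³·A⁻¹ except C., which is kg·m²·s⁻²·K⁻¹.

C.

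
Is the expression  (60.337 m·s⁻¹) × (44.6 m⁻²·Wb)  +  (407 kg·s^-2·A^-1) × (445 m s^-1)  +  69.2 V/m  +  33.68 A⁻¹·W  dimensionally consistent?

Reduce each to base SI dimensions:
  (60.337 m·s⁻¹) × (44.6 m⁻²·Wb):  [m·s⁻¹] · [kg·s⁻²·A⁻¹] = kg·m·s⁻³·A⁻¹
  (407 kg·s^-2·A^-1) × (445 m s^-1):  [kg·s⁻²·A⁻¹] · [m·s⁻¹] = kg·m·s⁻³·A⁻¹
  69.2 V/m:  V·m⁻¹ = J·C⁻¹·m⁻¹ = kg·m·s⁻³·A⁻¹
  33.68 A⁻¹·W:  W·A⁻¹ = J·s⁻¹·A⁻¹ = kg·m²·s⁻³·A⁻¹
The terms do not share a single dimension (kg·m²·s⁻³·A⁻¹ vs kg·m·s⁻³·A⁻¹).

No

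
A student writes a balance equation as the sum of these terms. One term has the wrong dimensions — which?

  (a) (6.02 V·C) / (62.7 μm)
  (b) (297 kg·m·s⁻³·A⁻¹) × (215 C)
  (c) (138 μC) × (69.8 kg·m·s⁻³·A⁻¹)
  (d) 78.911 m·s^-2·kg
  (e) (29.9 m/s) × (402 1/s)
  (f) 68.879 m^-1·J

Reduce each to base SI dimensions:
  (a) [kg·m²·s⁻²] / [m] = kg·m·s⁻²
  (b) [kg·m·s⁻³·A⁻¹] · [s·A] = kg·m·s⁻²
  (c) [s·A] · [kg·m·s⁻³·A⁻¹] = kg·m·s⁻²
  (d) kg·m·s⁻²
  (e) [m·s⁻¹] · [s⁻¹] = m·s⁻²
  (f) J·m⁻¹ = N·m·m⁻¹ = kg·m·s⁻²
All reduce to kg·m·s⁻² except (e), which is m·s⁻².

(e)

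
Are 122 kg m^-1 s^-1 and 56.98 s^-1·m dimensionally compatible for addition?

No

Dimensions:
  122 kg m^-1 s^-1:  kg·m⁻¹·s⁻¹
  56.98 s^-1·m:  m·s⁻¹
kg·m⁻¹·s⁻¹ ≠ m·s⁻¹, so they cannot be added.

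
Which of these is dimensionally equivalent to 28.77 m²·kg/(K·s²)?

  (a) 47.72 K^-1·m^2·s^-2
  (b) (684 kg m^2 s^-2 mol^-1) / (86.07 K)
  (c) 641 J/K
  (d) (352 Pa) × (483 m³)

Reference: kg·m²·s⁻²·K⁻¹.
Each option:
  (a) m²·s⁻²·K⁻¹
  (b) [kg·m²·s⁻²·mol⁻¹] / [K] = kg·m²·s⁻²·K⁻¹·mol⁻¹
  (c) J·K⁻¹ = N·m·K⁻¹ = kg·m²·s⁻²·K⁻¹  ← same
  (d) [kg·m⁻¹·s⁻²] · [m³] = kg·m²·s⁻²
Only (c) matches kg·m²·s⁻²·K⁻¹.

(c)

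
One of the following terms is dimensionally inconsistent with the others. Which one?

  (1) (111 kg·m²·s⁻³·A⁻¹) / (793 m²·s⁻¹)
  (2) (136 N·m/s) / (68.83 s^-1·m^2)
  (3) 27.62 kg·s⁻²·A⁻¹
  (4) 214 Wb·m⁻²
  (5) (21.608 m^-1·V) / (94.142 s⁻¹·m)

Work out the base dimensions of each:
  (1) [kg·m²·s⁻³·A⁻¹] / [m²·s⁻¹] = kg·s⁻²·A⁻¹
  (2) [kg·m²·s⁻³] / [m²·s⁻¹] = kg·s⁻²
  (3) kg·s⁻²·A⁻¹
  (4) Wb·m⁻² = V·s·m⁻² = kg·s⁻²·A⁻¹
  (5) [kg·m·s⁻³·A⁻¹] / [m·s⁻¹] = kg·s⁻²·A⁻¹
All reduce to kg·s⁻²·A⁻¹ except (2), which is kg·s⁻².

(2)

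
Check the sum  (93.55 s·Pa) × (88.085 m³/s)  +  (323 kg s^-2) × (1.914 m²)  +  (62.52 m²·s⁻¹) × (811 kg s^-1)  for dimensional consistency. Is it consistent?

Dimensions:
  (93.55 s·Pa) × (88.085 m³/s):  [kg·m⁻¹·s⁻¹] · [m³·s⁻¹] = kg·m²·s⁻²
  (323 kg s^-2) × (1.914 m²):  [kg·s⁻²] · [m²] = kg·m²·s⁻²
  (62.52 m²·s⁻¹) × (811 kg s^-1):  [m²·s⁻¹] · [kg·s⁻¹] = kg·m²·s⁻²
Every term reduces to kg·m²·s⁻².

Yes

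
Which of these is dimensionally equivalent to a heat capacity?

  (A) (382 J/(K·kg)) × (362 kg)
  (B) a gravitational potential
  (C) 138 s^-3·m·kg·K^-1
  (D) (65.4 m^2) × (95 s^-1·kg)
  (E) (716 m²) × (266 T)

(A)

Reference: [heat capacity] = kg·m²·s⁻²·K⁻¹.
Each option:
  (A) [m²·s⁻²·K⁻¹] · [kg] = kg·m²·s⁻²·K⁻¹  ← same
  (B) [gravitational potential] = m²·s⁻²
  (C) kg·m·s⁻³·K⁻¹
  (D) [m²] · [kg·s⁻¹] = kg·m²·s⁻¹
  (E) [m²] · [kg·s⁻²·A⁻¹] = kg·m²·s⁻²·A⁻¹
Only (A) matches kg·m²·s⁻²·K⁻¹.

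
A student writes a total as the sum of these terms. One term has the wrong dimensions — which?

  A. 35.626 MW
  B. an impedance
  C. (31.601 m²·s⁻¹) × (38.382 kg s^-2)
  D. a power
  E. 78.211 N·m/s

Reduce each to base SI dimensions:
  A. W = J·s⁻¹ = kg·m²·s⁻³
  B. [impedance] = kg·m²·s⁻³·A⁻²
  C. [m²·s⁻¹] · [kg·s⁻²] = kg·m²·s⁻³
  D. [power] = kg·m²·s⁻³
  E. N·m·s⁻¹ = kg·m·s⁻²·m·s⁻¹ = kg·m²·s⁻³
All reduce to kg·m²·s⁻³ except B., which is kg·m²·s⁻³·A⁻².

B.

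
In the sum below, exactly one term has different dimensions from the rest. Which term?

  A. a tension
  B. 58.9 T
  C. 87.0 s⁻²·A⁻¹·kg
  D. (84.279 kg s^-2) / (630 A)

Dimensions:
  A. [tension] = kg·m·s⁻²
  B. T = Wb·m⁻² = kg·s⁻²·A⁻¹
  C. kg·s⁻²·A⁻¹
  D. [kg·s⁻²] / [A] = kg·s⁻²·A⁻¹
All reduce to kg·s⁻²·A⁻¹ except A., which is kg·m·s⁻².

A.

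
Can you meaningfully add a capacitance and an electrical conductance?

Expand each in SI base units:
  a capacitance:  [capacitance] = kg⁻¹·m⁻²·s⁴·A²
  an electrical conductance:  [electrical conductance] = kg⁻¹·m⁻²·s³·A²
kg⁻¹·m⁻²·s⁴·A² ≠ kg⁻¹·m⁻²·s³·A², so they cannot be added.

No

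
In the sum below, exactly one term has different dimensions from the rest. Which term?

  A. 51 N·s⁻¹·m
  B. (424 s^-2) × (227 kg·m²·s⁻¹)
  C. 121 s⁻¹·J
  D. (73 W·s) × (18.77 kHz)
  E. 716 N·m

E.

Dimensions:
  A. N·m·s⁻¹ = kg·m·s⁻²·m·s⁻¹ = kg·m²·s⁻³
  B. [s⁻²] · [kg·m²·s⁻¹] = kg·m²·s⁻³
  C. J·s⁻¹ = N·m·s⁻¹ = kg·m²·s⁻³
  D. [kg·m²·s⁻²] · [s⁻¹] = kg·m²·s⁻³
  E. N·m = kg·m·s⁻²·m = kg·m²·s⁻²
All reduce to kg·m²·s⁻³ except E., which is kg·m²·s⁻².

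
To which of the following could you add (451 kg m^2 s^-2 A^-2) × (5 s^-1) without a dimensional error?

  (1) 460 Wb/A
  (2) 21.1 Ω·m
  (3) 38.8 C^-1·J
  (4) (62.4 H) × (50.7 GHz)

Reference: [kg·m²·s⁻²·A⁻²] · [s⁻¹] = kg·m²·s⁻³·A⁻².
Each option:
  (1) Wb·A⁻¹ = V·s·A⁻¹ = kg·m²·s⁻²·A⁻²
  (2) Ω·m = V·A⁻¹·m = kg·m³·s⁻³·A⁻²
  (3) J·C⁻¹ = N·m·(s·A)⁻¹ = kg·m²·s⁻³·A⁻¹
  (4) [kg·m²·s⁻²·A⁻²] · [s⁻¹] = kg·m²·s⁻³·A⁻²  ← same
Only (4) matches kg·m²·s⁻³·A⁻².

(4)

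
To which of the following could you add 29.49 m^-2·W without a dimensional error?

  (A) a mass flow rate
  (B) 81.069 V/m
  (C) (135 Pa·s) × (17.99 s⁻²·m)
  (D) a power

(C)

Reference: W·m⁻² = J·s⁻¹·m⁻² = kg·s⁻³.
Each option:
  (A) [mass flow rate] = kg·s⁻¹
  (B) V·m⁻¹ = J·C⁻¹·m⁻¹ = kg·m·s⁻³·A⁻¹
  (C) [kg·m⁻¹·s⁻¹] · [m·s⁻²] = kg·s⁻³  ← same
  (D) [power] = kg·m²·s⁻³
Only (C) matches kg·s⁻³.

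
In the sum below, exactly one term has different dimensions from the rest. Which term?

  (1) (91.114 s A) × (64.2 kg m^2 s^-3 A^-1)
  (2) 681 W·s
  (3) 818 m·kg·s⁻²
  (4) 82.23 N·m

(3)

In SI base units:
  (1) [s·A] · [kg·m²·s⁻³·A⁻¹] = kg·m²·s⁻²
  (2) W·s = J·s⁻¹·s = kg·m²·s⁻²
  (3) kg·m·s⁻²
  (4) N·m = kg·m·s⁻²·m = kg·m²·s⁻²
All reduce to kg·m²·s⁻² except (3), which is kg·m·s⁻².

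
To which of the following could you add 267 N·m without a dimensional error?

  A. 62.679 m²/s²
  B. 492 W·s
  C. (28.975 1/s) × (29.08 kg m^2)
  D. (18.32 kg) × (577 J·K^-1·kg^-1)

B.

Reference: N·m = kg·m·s⁻²·m = kg·m²·s⁻².
Each option:
  A. m²·s⁻²
  B. W·s = J·s⁻¹·s = kg·m²·s⁻²  ← same
  C. [s⁻¹] · [kg·m²] = kg·m²·s⁻¹
  D. [kg] · [m²·s⁻²·K⁻¹] = kg·m²·s⁻²·K⁻¹
Only B. matches kg·m²·s⁻².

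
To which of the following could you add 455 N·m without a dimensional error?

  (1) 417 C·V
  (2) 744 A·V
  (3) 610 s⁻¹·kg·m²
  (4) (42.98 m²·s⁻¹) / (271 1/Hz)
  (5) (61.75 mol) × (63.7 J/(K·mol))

Reference: N·m = kg·m·s⁻²·m = kg·m²·s⁻².
Each option:
  (1) C·V = s·A·J·C⁻¹ = kg·m²·s⁻²  ← same
  (2) V·A = J·C⁻¹·A = kg·m²·s⁻³
  (3) kg·m²·s⁻¹
  (4) [m²·s⁻¹] / [s] = m²·s⁻²
  (5) [mol] · [kg·m²·s⁻²·K⁻¹·mol⁻¹] = kg·m²·s⁻²·K⁻¹
Only (1) matches kg·m²·s⁻².

(1)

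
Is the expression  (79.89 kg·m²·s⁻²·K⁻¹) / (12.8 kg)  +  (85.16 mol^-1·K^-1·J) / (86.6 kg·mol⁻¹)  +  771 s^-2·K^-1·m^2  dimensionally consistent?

Yes

Expand each in SI base units:
  (79.89 kg·m²·s⁻²·K⁻¹) / (12.8 kg):  [kg·m²·s⁻²·K⁻¹] / [kg] = m²·s⁻²·K⁻¹
  (85.16 mol^-1·K^-1·J) / (86.6 kg·mol⁻¹):  [kg·m²·s⁻²·K⁻¹·mol⁻¹] / [kg·mol⁻¹] = m²·s⁻²·K⁻¹
  771 s^-2·K^-1·m^2:  m²·s⁻²·K⁻¹
Every term reduces to m²·s⁻²·K⁻¹.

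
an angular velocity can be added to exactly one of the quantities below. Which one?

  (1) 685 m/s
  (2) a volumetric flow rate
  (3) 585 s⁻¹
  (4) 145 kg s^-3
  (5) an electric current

(3)

Reference: [angular velocity] = s⁻¹.
Each option:
  (1) m·s⁻¹
  (2) [volumetric flow rate] = m³·s⁻¹
  (3) s⁻¹  ← same
  (4) kg·s⁻³
  (5) [electric current] = A
Only (3) matches s⁻¹.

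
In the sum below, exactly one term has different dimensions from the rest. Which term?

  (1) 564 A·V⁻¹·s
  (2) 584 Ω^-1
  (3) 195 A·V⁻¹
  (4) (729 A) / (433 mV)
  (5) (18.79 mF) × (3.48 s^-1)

(1)

Work out the base dimensions of each:
  (1) A·s·V⁻¹ = A·s·(J·C⁻¹)⁻¹ = kg⁻¹·m⁻²·s⁴·A²
  (2) Ω⁻¹ = (V·A⁻¹)⁻¹ = kg⁻¹·m⁻²·s³·A²
  (3) A·V⁻¹ = A·(J·C⁻¹)⁻¹ = kg⁻¹·m⁻²·s³·A²
  (4) [A] / [kg·m²·s⁻³·A⁻¹] = kg⁻¹·m⁻²·s³·A²
  (5) [kg⁻¹·m⁻²·s⁴·A²] · [s⁻¹] = kg⁻¹·m⁻²·s³·A²
All reduce to kg⁻¹·m⁻²·s³·A² except (1), which is kg⁻¹·m⁻²·s⁴·A².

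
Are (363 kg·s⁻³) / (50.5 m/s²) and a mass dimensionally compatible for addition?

Expand each in SI base units:
  (363 kg·s⁻³) / (50.5 m/s²):  [kg·s⁻³] / [m·s⁻²] = kg·m⁻¹·s⁻¹
  a mass:  [mass] = kg
kg·m⁻¹·s⁻¹ ≠ kg, so they cannot be added.

No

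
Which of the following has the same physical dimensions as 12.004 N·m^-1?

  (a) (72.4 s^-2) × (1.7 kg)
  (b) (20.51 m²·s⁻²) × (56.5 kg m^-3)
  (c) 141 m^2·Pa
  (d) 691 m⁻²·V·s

(a)

Reference: N·m⁻¹ = kg·m·s⁻²·m⁻¹ = kg·s⁻².
Each option:
  (a) [s⁻²] · [kg] = kg·s⁻²  ← same
  (b) [m²·s⁻²] · [kg·m⁻³] = kg·m⁻¹·s⁻²
  (c) Pa·m² = N·m⁻²·m² = kg·m·s⁻²
  (d) V·s·m⁻² = J·C⁻¹·s·m⁻² = kg·s⁻²·A⁻¹
Only (a) matches kg·s⁻².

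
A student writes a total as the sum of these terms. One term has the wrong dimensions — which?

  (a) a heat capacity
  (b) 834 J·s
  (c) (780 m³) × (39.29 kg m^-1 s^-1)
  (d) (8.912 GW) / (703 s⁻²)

In SI base units:
  (a) [heat capacity] = kg·m²·s⁻²·K⁻¹
  (b) J·s = N·m·s = kg·m²·s⁻¹
  (c) [m³] · [kg·m⁻¹·s⁻¹] = kg·m²·s⁻¹
  (d) [kg·m²·s⁻³] / [s⁻²] = kg·m²·s⁻¹
All reduce to kg·m²·s⁻¹ except (a), which is kg·m²·s⁻²·K⁻¹.

(a)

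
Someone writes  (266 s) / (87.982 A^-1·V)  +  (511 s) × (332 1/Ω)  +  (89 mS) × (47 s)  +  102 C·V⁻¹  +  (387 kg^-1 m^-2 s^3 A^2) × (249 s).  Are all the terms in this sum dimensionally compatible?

Reduce each to base SI dimensions:
  (266 s) / (87.982 A^-1·V):  [s] / [kg·m²·s⁻³·A⁻²] = kg⁻¹·m⁻²·s⁴·A²
  (511 s) × (332 1/Ω):  [s] · [kg⁻¹·m⁻²·s³·A²] = kg⁻¹·m⁻²·s⁴·A²
  (89 mS) × (47 s):  [kg⁻¹·m⁻²·s³·A²] · [s] = kg⁻¹·m⁻²·s⁴·A²
  102 C·V⁻¹:  C·V⁻¹ = s·A·(J·C⁻¹)⁻¹ = kg⁻¹·m⁻²·s⁴·A²
  (387 kg^-1 m^-2 s^3 A^2) × (249 s):  [kg⁻¹·m⁻²·s³·A²] · [s] = kg⁻¹·m⁻²·s⁴·A²
Every term reduces to kg⁻¹·m⁻²·s⁴·A².

Yes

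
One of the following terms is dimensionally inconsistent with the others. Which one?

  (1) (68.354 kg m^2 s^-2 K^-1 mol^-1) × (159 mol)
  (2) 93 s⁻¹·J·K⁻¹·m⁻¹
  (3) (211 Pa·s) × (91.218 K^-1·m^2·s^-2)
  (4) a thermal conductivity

In SI base units:
  (1) [kg·m²·s⁻²·K⁻¹·mol⁻¹] · [mol] = kg·m²·s⁻²·K⁻¹
  (2) J·s⁻¹·m⁻¹·K⁻¹ = N·m·s⁻¹·m⁻¹·K⁻¹ = kg·m·s⁻³·K⁻¹
  (3) [kg·m⁻¹·s⁻¹] · [m²·s⁻²·K⁻¹] = kg·m·s⁻³·K⁻¹
  (4) [thermal conductivity] = kg·m·s⁻³·K⁻¹
All reduce to kg·m·s⁻³·K⁻¹ except (1), which is kg·m²·s⁻²·K⁻¹.

(1)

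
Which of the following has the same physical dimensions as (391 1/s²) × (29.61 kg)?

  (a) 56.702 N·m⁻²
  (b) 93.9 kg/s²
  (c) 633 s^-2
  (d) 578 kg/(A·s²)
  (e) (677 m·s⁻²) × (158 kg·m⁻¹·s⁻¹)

Reference: [s⁻²] · [kg] = kg·s⁻².
Each option:
  (a) N·m⁻² = kg·m·s⁻²·m⁻² = kg·m⁻¹·s⁻²
  (b) kg·s⁻²  ← same
  (c) s⁻²
  (d) kg·s⁻²·A⁻¹
  (e) [m·s⁻²] · [kg·m⁻¹·s⁻¹] = kg·s⁻³
Only (b) matches kg·s⁻².

(b)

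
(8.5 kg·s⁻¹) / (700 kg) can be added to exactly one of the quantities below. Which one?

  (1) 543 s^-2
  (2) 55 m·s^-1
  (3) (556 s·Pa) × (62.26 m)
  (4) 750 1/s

Reference: [kg·s⁻¹] / [kg] = s⁻¹.
Each option:
  (1) s⁻²
  (2) m·s⁻¹
  (3) [kg·m⁻¹·s⁻¹] · [m] = kg·s⁻¹
  (4) s⁻¹  ← same
Only (4) matches s⁻¹.

(4)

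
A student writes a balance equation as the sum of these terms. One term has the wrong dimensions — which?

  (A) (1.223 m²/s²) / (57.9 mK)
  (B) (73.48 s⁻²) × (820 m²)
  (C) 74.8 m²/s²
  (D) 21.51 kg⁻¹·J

Dimensions:
  (A) [m²·s⁻²] / [K] = m²·s⁻²·K⁻¹
  (B) [s⁻²] · [m²] = m²·s⁻²
  (C) m²·s⁻²
  (D) J·kg⁻¹ = N·m·kg⁻¹ = m²·s⁻²
All reduce to m²·s⁻² except (A), which is m²·s⁻²·K⁻¹.

(A)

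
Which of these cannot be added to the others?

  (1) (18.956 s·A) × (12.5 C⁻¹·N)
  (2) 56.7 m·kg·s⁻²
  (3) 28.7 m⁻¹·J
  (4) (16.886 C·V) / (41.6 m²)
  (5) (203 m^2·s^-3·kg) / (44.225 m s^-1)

(4)

Work out the base dimensions of each:
  (1) [s·A] · [kg·m·s⁻³·A⁻¹] = kg·m·s⁻²
  (2) kg·m·s⁻²
  (3) J·m⁻¹ = N·m·m⁻¹ = kg·m·s⁻²
  (4) [kg·m²·s⁻²] / [m²] = kg·s⁻²
  (5) [kg·m²·s⁻³] / [m·s⁻¹] = kg·m·s⁻²
All reduce to kg·m·s⁻² except (4), which is kg·s⁻².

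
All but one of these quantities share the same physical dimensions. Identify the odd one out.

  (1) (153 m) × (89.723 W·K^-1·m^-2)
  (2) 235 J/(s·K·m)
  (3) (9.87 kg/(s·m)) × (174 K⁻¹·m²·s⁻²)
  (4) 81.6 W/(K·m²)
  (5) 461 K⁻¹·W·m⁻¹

(4)

Expand each in SI base units:
  (1) [m] · [kg·s⁻³·K⁻¹] = kg·m·s⁻³·K⁻¹
  (2) J·s⁻¹·m⁻¹·K⁻¹ = N·m·s⁻¹·m⁻¹·K⁻¹ = kg·m·s⁻³·K⁻¹
  (3) [kg·m⁻¹·s⁻¹] · [m²·s⁻²·K⁻¹] = kg·m·s⁻³·K⁻¹
  (4) W·m⁻²·K⁻¹ = J·s⁻¹·m⁻²·K⁻¹ = kg·s⁻³·K⁻¹
  (5) W·m⁻¹·K⁻¹ = J·s⁻¹·m⁻¹·K⁻¹ = kg·m·s⁻³·K⁻¹
All reduce to kg·m·s⁻³·K⁻¹ except (4), which is kg·s⁻³·K⁻¹.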